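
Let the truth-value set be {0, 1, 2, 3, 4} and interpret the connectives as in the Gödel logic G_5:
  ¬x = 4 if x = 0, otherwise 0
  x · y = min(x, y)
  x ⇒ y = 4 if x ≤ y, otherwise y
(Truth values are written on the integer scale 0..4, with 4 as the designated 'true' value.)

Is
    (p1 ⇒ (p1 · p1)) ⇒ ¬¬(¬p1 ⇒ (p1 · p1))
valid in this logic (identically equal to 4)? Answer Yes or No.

No

Counterexample: take p1 = 0.
p1 · p1 = 0 · 0 = 0
p1 ⇒ (p1 · p1) = 0 ⇒ 0 = 4
¬p1 = ¬0 = 4
p1 · p1 = 0 · 0 = 0
¬p1 ⇒ (p1 · p1) = 4 ⇒ 0 = 0
¬(¬p1 ⇒ (p1 · p1)) = ¬0 = 4
¬¬(¬p1 ⇒ (p1 · p1)) = ¬4 = 0
(p1 ⇒ (p1 · p1)) ⇒ ¬¬(¬p1 ⇒ (p1 · p1)) = 4 ⇒ 0 = 0
This gives 0 ≠ 4.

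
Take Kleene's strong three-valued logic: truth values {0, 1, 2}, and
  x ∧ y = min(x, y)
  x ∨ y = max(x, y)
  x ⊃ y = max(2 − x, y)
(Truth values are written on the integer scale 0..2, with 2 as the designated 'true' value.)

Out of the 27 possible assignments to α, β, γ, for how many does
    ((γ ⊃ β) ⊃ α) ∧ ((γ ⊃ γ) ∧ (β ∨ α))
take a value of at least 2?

value 2: 6 assignments (counts)
value 1: 14 assignments
value 0: 7 assignments
So 6 of the 27 assignments meet the threshold.

6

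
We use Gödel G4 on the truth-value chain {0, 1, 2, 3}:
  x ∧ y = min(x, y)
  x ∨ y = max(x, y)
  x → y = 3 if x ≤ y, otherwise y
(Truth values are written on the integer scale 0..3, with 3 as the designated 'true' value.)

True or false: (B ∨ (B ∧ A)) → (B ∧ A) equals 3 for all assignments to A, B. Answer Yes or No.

Counterexample: take A = 0, B = 1.
B ∧ A = 1 ∧ 0 = 0
B ∨ (B ∧ A) = 1 ∨ 0 = 1
B ∧ A = 1 ∧ 0 = 0
(B ∨ (B ∧ A)) → (B ∧ A) = 1 → 0 = 0
This gives 0 ≠ 3.

No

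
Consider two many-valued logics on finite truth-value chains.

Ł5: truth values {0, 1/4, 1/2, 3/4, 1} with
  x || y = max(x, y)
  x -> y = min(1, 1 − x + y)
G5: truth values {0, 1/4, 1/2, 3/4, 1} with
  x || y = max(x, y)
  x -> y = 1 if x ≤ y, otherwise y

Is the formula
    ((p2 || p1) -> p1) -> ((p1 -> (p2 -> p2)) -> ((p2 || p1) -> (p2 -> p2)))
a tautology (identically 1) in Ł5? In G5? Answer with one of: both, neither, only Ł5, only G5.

both

In Ł5: every assignment gives 1 — tautology.
In G5: every assignment gives 1 — tautology.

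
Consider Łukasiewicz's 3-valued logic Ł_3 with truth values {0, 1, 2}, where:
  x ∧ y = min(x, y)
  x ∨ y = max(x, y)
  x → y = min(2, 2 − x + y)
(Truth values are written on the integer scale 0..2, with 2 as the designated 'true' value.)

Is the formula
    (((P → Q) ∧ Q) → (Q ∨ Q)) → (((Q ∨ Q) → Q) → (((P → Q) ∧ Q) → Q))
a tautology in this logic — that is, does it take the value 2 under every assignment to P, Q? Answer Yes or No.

P = 0, Q = 0 ↦ 2
P = 0, Q = 1 ↦ 2
P = 0, Q = 2 ↦ 2
P = 1, Q = 0 ↦ 2
P = 1, Q = 1 ↦ 2
P = 1, Q = 2 ↦ 2
P = 2, Q = 0 ↦ 2
P = 2, Q = 1 ↦ 2
P = 2, Q = 2 ↦ 2
Every assignment gives a value ≥ 2.

Yes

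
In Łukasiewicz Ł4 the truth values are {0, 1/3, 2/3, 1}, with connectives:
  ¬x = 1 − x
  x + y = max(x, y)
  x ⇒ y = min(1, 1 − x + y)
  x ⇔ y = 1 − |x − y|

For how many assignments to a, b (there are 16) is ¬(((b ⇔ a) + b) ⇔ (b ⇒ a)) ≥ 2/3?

5

a = 0, b = 0 ↦ 0  <
a = 0, b = 1/3 ↦ 0  <
a = 0, b = 2/3 ↦ 1/3  <
a = 0, b = 1 ↦ 1  ≥
a = 1/3, b = 0 ↦ 1/3  <
a = 1/3, b = 1/3 ↦ 0  <
a = 1/3, b = 2/3 ↦ 0  <
a = 1/3, b = 1 ↦ 2/3  ≥
a = 2/3, b = 0 ↦ 2/3  ≥
a = 2/3, b = 1/3 ↦ 1/3  <
a = 2/3, b = 2/3 ↦ 0  <
a = 2/3, b = 1 ↦ 1/3  <
a = 1, b = 0 ↦ 1  ≥
a = 1, b = 1/3 ↦ 2/3  ≥
a = 1, b = 2/3 ↦ 1/3  <
a = 1, b = 1 ↦ 0  <
So 5 of the 16 assignments meet the threshold.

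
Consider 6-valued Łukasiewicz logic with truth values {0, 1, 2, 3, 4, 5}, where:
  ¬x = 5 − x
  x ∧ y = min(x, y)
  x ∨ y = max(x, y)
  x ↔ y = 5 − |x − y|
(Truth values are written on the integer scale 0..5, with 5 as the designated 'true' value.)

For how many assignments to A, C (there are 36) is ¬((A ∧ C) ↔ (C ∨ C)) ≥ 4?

value 5: 1 assignment (counts)
value 4: 2 assignments (counts)
value 3: 3 assignments
value 2: 4 assignments
value 1: 5 assignments
value 0: 21 assignments
So 3 of the 36 assignments meet the threshold.

3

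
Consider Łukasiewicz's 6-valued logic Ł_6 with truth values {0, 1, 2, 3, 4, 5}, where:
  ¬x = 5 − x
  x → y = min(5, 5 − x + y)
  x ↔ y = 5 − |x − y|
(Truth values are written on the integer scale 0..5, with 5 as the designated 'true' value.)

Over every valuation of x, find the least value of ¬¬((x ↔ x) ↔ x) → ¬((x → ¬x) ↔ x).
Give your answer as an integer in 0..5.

Take x = 3:
x ↔ x = 3 ↔ 3 = 5
(x ↔ x) ↔ x = 5 ↔ 3 = 3
¬((x ↔ x) ↔ x) = ¬3 = 2
¬¬((x ↔ x) ↔ x) = ¬2 = 3
¬x = ¬3 = 2
x → ¬x = 3 → 2 = 4
(x → ¬x) ↔ x = 4 ↔ 3 = 4
¬((x → ¬x) ↔ x) = ¬4 = 1
¬¬((x ↔ x) ↔ x) → ¬((x → ¬x) ↔ x) = 3 → 1 = 3
No assignment yields a value below 3, so this is the minimum.

3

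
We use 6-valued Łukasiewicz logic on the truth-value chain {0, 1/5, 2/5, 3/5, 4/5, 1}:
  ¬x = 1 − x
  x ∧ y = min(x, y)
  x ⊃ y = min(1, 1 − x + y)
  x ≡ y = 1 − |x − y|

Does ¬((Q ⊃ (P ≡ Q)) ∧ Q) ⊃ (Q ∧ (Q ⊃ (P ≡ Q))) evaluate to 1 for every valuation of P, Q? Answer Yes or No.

No

Counterexample: take P = 0, Q = 0.
P ≡ Q = 0 ≡ 0 = 1
Q ⊃ (P ≡ Q) = 0 ⊃ 1 = 1
(Q ⊃ (P ≡ Q)) ∧ Q = 1 ∧ 0 = 0
¬((Q ⊃ (P ≡ Q)) ∧ Q) = ¬0 = 1
Q ∧ (Q ⊃ (P ≡ Q)) = 0 ∧ 1 = 0
¬((Q ⊃ (P ≡ Q)) ∧ Q) ⊃ (Q ∧ (Q ⊃ (P ≡ Q))) = 1 ⊃ 0 = 0
This gives 0 ≠ 1.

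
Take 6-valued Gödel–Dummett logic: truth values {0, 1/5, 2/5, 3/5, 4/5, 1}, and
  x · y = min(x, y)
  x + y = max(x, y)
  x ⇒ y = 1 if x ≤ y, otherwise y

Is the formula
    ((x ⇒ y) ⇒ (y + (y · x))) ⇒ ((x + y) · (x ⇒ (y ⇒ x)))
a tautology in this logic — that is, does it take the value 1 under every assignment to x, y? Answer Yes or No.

No

Counterexample: take x = 1/5, y = 0.
x ⇒ y = 1/5 ⇒ 0 = 0
y · x = 0 · 1/5 = 0
y + (y · x) = 0 + 0 = 0
(x ⇒ y) ⇒ (y + (y · x)) = 0 ⇒ 0 = 1
x + y = 1/5 + 0 = 1/5
y ⇒ x = 0 ⇒ 1/5 = 1
x ⇒ (y ⇒ x) = 1/5 ⇒ 1 = 1
(x + y) · (x ⇒ (y ⇒ x)) = 1/5 · 1 = 1/5
((x ⇒ y) ⇒ (y + (y · x))) ⇒ ((x + y) · (x ⇒ (y ⇒ x))) = 1 ⇒ 1/5 = 1/5
This gives 1/5 ≠ 1.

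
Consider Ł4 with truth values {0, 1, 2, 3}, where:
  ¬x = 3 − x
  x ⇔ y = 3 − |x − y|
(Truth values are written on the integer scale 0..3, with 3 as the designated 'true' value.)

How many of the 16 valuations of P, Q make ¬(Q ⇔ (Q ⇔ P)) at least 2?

P = 0, Q = 0 ↦ 3  ≥
P = 0, Q = 1 ↦ 1  <
P = 0, Q = 2 ↦ 1  <
P = 0, Q = 3 ↦ 3  ≥
P = 1, Q = 0 ↦ 2  ≥
P = 1, Q = 1 ↦ 2  ≥
P = 1, Q = 2 ↦ 0  <
P = 1, Q = 3 ↦ 2  ≥
P = 2, Q = 0 ↦ 1  <
P = 2, Q = 1 ↦ 1  <
P = 2, Q = 2 ↦ 1  <
P = 2, Q = 3 ↦ 1  <
P = 3, Q = 0 ↦ 0  <
P = 3, Q = 1 ↦ 0  <
P = 3, Q = 2 ↦ 0  <
P = 3, Q = 3 ↦ 0  <
So 5 of the 16 assignments meet the threshold.

5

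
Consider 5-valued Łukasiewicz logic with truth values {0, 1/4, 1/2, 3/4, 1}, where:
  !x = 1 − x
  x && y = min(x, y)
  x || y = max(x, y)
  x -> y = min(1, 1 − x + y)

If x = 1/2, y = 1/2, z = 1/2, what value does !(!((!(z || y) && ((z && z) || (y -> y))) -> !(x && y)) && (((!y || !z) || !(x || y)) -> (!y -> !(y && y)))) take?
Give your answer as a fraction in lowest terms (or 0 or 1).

1

z || y = 1/2 || 1/2 = 1/2
!(z || y) = !1/2 = 1/2
z && z = 1/2 && 1/2 = 1/2
y -> y = 1/2 -> 1/2 = 1
(z && z) || (y -> y) = 1/2 || 1 = 1
!(z || y) && ((z && z) || (y -> y)) = 1/2 && 1 = 1/2
x && y = 1/2 && 1/2 = 1/2
!(x && y) = !1/2 = 1/2
(!(z || y) && ((z && z) || (y -> y))) -> !(x && y) = 1/2 -> 1/2 = 1
!((!(z || y) && ((z && z) || (y -> y))) -> !(x && y)) = !1 = 0
!y = !1/2 = 1/2
!z = !1/2 = 1/2
!y || !z = 1/2 || 1/2 = 1/2
x || y = 1/2 || 1/2 = 1/2
!(x || y) = !1/2 = 1/2
(!y || !z) || !(x || y) = 1/2 || 1/2 = 1/2
!y = !1/2 = 1/2
y && y = 1/2 && 1/2 = 1/2
!(y && y) = !1/2 = 1/2
!y -> !(y && y) = 1/2 -> 1/2 = 1
((!y || !z) || !(x || y)) -> (!y -> !(y && y)) = 1/2 -> 1 = 1
!((!(z || y) && ((z && z) || (y -> y))) -> !(x && y)) && (((!y || !z) || !(x || y)) -> (!y -> !(y && y))) = 0 && 1 = 0
!(!((!(z || y) && ((z && z) || (y -> y))) -> !(x && y)) && (((!y || !z) || !(x || y)) -> (!y -> !(y && y)))) = !0 = 1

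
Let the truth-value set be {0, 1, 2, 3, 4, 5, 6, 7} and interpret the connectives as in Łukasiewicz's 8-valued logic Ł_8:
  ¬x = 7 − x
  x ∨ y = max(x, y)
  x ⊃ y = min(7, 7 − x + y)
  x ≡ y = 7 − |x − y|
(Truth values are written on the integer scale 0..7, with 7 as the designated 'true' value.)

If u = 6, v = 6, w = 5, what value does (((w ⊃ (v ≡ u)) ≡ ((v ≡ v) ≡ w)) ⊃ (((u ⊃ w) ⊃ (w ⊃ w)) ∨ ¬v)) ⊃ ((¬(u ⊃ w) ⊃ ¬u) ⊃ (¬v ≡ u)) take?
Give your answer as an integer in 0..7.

2

v ≡ u = 6 ≡ 6 = 7
w ⊃ (v ≡ u) = 5 ⊃ 7 = 7
v ≡ v = 6 ≡ 6 = 7
(v ≡ v) ≡ w = 7 ≡ 5 = 5
(w ⊃ (v ≡ u)) ≡ ((v ≡ v) ≡ w) = 7 ≡ 5 = 5
u ⊃ w = 6 ⊃ 5 = 6
w ⊃ w = 5 ⊃ 5 = 7
(u ⊃ w) ⊃ (w ⊃ w) = 6 ⊃ 7 = 7
¬v = ¬6 = 1
((u ⊃ w) ⊃ (w ⊃ w)) ∨ ¬v = 7 ∨ 1 = 7
((w ⊃ (v ≡ u)) ≡ ((v ≡ v) ≡ w)) ⊃ (((u ⊃ w) ⊃ (w ⊃ w)) ∨ ¬v) = 5 ⊃ 7 = 7
u ⊃ w = 6 ⊃ 5 = 6
¬(u ⊃ w) = ¬6 = 1
¬u = ¬6 = 1
¬(u ⊃ w) ⊃ ¬u = 1 ⊃ 1 = 7
¬v = ¬6 = 1
¬v ≡ u = 1 ≡ 6 = 2
(¬(u ⊃ w) ⊃ ¬u) ⊃ (¬v ≡ u) = 7 ⊃ 2 = 2
(((w ⊃ (v ≡ u)) ≡ ((v ≡ v) ≡ w)) ⊃ (((u ⊃ w) ⊃ (w ⊃ w)) ∨ ¬v)) ⊃ ((¬(u ⊃ w) ⊃ ¬u) ⊃ (¬v ≡ u)) = 7 ⊃ 2 = 2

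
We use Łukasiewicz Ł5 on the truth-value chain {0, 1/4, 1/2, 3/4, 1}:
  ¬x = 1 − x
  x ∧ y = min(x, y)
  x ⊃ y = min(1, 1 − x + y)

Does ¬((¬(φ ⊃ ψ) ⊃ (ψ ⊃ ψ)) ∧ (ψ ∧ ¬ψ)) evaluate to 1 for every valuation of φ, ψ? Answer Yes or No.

Counterexample: take φ = 0, ψ = 1/4.
φ ⊃ ψ = 0 ⊃ 1/4 = 1
¬(φ ⊃ ψ) = ¬1 = 0
ψ ⊃ ψ = 1/4 ⊃ 1/4 = 1
¬(φ ⊃ ψ) ⊃ (ψ ⊃ ψ) = 0 ⊃ 1 = 1
¬ψ = ¬1/4 = 3/4
ψ ∧ ¬ψ = 1/4 ∧ 3/4 = 1/4
(¬(φ ⊃ ψ) ⊃ (ψ ⊃ ψ)) ∧ (ψ ∧ ¬ψ) = 1 ∧ 1/4 = 1/4
¬((¬(φ ⊃ ψ) ⊃ (ψ ⊃ ψ)) ∧ (ψ ∧ ¬ψ)) = ¬1/4 = 3/4
This gives 3/4 ≠ 1.

No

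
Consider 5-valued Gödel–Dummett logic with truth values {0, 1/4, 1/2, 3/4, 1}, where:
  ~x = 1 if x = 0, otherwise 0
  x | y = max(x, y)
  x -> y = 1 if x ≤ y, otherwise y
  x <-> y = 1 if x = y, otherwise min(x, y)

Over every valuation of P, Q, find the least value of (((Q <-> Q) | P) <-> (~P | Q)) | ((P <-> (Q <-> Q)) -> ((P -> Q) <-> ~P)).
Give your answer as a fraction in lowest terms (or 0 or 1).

Take P = 1/4, Q = 1/4:
Q <-> Q = 1/4 <-> 1/4 = 1
(Q <-> Q) | P = 1 | 1/4 = 1
~P = ~1/4 = 0
~P | Q = 0 | 1/4 = 1/4
((Q <-> Q) | P) <-> (~P | Q) = 1 <-> 1/4 = 1/4
Q <-> Q = 1/4 <-> 1/4 = 1
P <-> (Q <-> Q) = 1/4 <-> 1 = 1/4
P -> Q = 1/4 -> 1/4 = 1
~P = ~1/4 = 0
(P -> Q) <-> ~P = 1 <-> 0 = 0
(P <-> (Q <-> Q)) -> ((P -> Q) <-> ~P) = 1/4 -> 0 = 0
(((Q <-> Q) | P) <-> (~P | Q)) | ((P <-> (Q <-> Q)) -> ((P -> Q) <-> ~P)) = 1/4 | 0 = 1/4
No assignment yields a value below 1/4, so this is the minimum.

1/4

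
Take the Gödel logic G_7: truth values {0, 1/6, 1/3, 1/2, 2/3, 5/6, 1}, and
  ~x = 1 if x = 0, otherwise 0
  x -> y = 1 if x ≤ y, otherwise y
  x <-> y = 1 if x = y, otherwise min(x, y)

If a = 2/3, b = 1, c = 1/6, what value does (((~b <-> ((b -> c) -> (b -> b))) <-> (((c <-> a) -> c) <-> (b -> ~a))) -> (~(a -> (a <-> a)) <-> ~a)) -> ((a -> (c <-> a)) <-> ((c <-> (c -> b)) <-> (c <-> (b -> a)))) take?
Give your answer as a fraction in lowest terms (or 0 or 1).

~b = ~1 = 0
b -> c = 1 -> 1/6 = 1/6
b -> b = 1 -> 1 = 1
(b -> c) -> (b -> b) = 1/6 -> 1 = 1
~b <-> ((b -> c) -> (b -> b)) = 0 <-> 1 = 0
c <-> a = 1/6 <-> 2/3 = 1/6
(c <-> a) -> c = 1/6 -> 1/6 = 1
~a = ~2/3 = 0
b -> ~a = 1 -> 0 = 0
((c <-> a) -> c) <-> (b -> ~a) = 1 <-> 0 = 0
(~b <-> ((b -> c) -> (b -> b))) <-> (((c <-> a) -> c) <-> (b -> ~a)) = 0 <-> 0 = 1
a <-> a = 2/3 <-> 2/3 = 1
a -> (a <-> a) = 2/3 -> 1 = 1
~(a -> (a <-> a)) = ~1 = 0
~a = ~2/3 = 0
~(a -> (a <-> a)) <-> ~a = 0 <-> 0 = 1
((~b <-> ((b -> c) -> (b -> b))) <-> (((c <-> a) -> c) <-> (b -> ~a))) -> (~(a -> (a <-> a)) <-> ~a) = 1 -> 1 = 1
c <-> a = 1/6 <-> 2/3 = 1/6
a -> (c <-> a) = 2/3 -> 1/6 = 1/6
c -> b = 1/6 -> 1 = 1
c <-> (c -> b) = 1/6 <-> 1 = 1/6
b -> a = 1 -> 2/3 = 2/3
c <-> (b -> a) = 1/6 <-> 2/3 = 1/6
(c <-> (c -> b)) <-> (c <-> (b -> a)) = 1/6 <-> 1/6 = 1
(a -> (c <-> a)) <-> ((c <-> (c -> b)) <-> (c <-> (b -> a))) = 1/6 <-> 1 = 1/6
(((~b <-> ((b -> c) -> (b -> b))) <-> (((c <-> a) -> c) <-> (b -> ~a))) -> (~(a -> (a <-> a)) <-> ~a)) -> ((a -> (c <-> a)) <-> ((c <-> (c -> b)) <-> (c <-> (b -> a)))) = 1 -> 1/6 = 1/6

1/6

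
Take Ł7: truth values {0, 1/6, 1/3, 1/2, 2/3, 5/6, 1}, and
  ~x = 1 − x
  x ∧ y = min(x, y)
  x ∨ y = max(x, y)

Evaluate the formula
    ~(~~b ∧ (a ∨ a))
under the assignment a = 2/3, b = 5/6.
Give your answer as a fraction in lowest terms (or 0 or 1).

~b = ~5/6 = 1/6
~~b = ~1/6 = 5/6
a ∨ a = 2/3 ∨ 2/3 = 2/3
~~b ∧ (a ∨ a) = 5/6 ∧ 2/3 = 2/3
~(~~b ∧ (a ∨ a)) = ~2/3 = 1/3

1/3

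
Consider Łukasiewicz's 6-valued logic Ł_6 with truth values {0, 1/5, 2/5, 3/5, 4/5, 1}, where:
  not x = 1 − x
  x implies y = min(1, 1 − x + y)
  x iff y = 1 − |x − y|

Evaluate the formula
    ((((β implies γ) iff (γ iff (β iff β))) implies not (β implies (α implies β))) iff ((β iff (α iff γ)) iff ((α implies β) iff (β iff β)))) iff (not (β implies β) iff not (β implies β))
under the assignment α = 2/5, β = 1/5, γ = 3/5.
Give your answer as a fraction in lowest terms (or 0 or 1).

4/5

β implies γ = 1/5 implies 3/5 = 1
β iff β = 1/5 iff 1/5 = 1
γ iff (β iff β) = 3/5 iff 1 = 3/5
(β implies γ) iff (γ iff (β iff β)) = 1 iff 3/5 = 3/5
α implies β = 2/5 implies 1/5 = 4/5
β implies (α implies β) = 1/5 implies 4/5 = 1
not (β implies (α implies β)) = not 1 = 0
((β implies γ) iff (γ iff (β iff β))) implies not (β implies (α implies β)) = 3/5 implies 0 = 2/5
α iff γ = 2/5 iff 3/5 = 4/5
β iff (α iff γ) = 1/5 iff 4/5 = 2/5
α implies β = 2/5 implies 1/5 = 4/5
β iff β = 1/5 iff 1/5 = 1
(α implies β) iff (β iff β) = 4/5 iff 1 = 4/5
(β iff (α iff γ)) iff ((α implies β) iff (β iff β)) = 2/5 iff 4/5 = 3/5
(((β implies γ) iff (γ iff (β iff β))) implies not (β implies (α implies β))) iff ((β iff (α iff γ)) iff ((α implies β) iff (β iff β))) = 2/5 iff 3/5 = 4/5
β implies β = 1/5 implies 1/5 = 1
not (β implies β) = not 1 = 0
β implies β = 1/5 implies 1/5 = 1
not (β implies β) = not 1 = 0
not (β implies β) iff not (β implies β) = 0 iff 0 = 1
((((β implies γ) iff (γ iff (β iff β))) implies not (β implies (α implies β))) iff ((β iff (α iff γ)) iff ((α implies β) iff (β iff β)))) iff (not (β implies β) iff not (β implies β)) = 4/5 iff 1 = 4/5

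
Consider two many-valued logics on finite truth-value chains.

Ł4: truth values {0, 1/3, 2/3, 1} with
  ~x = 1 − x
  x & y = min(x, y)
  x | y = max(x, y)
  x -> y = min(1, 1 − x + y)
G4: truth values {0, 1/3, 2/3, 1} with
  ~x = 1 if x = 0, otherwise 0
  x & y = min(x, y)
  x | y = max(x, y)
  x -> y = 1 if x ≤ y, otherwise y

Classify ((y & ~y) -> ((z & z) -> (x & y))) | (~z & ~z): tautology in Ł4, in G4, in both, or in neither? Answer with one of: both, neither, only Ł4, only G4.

only G4

In Ł4: at x = 0, y = 1/3, z = 1 the value is 2/3 — not a tautology.
In G4: every assignment gives 1 — tautology.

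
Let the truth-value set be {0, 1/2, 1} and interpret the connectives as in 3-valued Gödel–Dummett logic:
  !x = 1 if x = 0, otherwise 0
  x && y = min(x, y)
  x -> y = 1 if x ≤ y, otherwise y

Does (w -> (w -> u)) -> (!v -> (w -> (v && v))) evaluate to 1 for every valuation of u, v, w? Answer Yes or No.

No

Counterexample: take u = 1/2, v = 0, w = 1/2.
w -> u = 1/2 -> 1/2 = 1
w -> (w -> u) = 1/2 -> 1 = 1
!v = !0 = 1
v && v = 0 && 0 = 0
w -> (v && v) = 1/2 -> 0 = 0
!v -> (w -> (v && v)) = 1 -> 0 = 0
(w -> (w -> u)) -> (!v -> (w -> (v && v))) = 1 -> 0 = 0
This gives 0 ≠ 1.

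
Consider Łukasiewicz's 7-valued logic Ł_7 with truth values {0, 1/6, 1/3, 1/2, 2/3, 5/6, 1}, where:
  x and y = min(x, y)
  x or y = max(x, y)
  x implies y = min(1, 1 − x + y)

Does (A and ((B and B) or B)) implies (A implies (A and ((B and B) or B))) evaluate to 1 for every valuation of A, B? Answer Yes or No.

At A = 1/3, B = 0, for instance:
B and B = 0 and 0 = 0
(B and B) or B = 0 or 0 = 0
A and ((B and B) or B) = 1/3 and 0 = 0
A implies (A and ((B and B) or B)) = 1/3 implies 0 = 2/3
(A and ((B and B) or B)) implies (A implies (A and ((B and B) or B))) = 0 implies 2/3 = 1
and checking the remaining 48 assignments likewise gives ≥ 1 in every case.

Yes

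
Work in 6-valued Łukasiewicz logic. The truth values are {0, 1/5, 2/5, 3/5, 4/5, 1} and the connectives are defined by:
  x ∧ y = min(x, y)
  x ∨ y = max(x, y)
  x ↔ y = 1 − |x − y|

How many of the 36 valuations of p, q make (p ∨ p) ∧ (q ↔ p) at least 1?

value 1: 1 assignment (counts)
value 4/5: 4 assignments
value 3/5: 7 assignments
value 2/5: 9 assignments
value 1/5: 8 assignments
value 0: 7 assignments
So 1 of the 36 assignments meets the threshold.

1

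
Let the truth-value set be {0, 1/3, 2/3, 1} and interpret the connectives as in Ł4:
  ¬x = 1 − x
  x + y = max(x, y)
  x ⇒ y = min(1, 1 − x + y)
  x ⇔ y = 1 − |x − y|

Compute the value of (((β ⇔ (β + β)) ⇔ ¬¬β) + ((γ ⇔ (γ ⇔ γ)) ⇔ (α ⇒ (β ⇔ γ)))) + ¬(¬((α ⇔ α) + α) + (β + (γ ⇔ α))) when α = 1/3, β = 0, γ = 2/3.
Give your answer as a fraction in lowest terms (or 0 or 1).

2/3

β + β = 0 + 0 = 0
β ⇔ (β + β) = 0 ⇔ 0 = 1
¬β = ¬0 = 1
¬¬β = ¬1 = 0
(β ⇔ (β + β)) ⇔ ¬¬β = 1 ⇔ 0 = 0
γ ⇔ γ = 2/3 ⇔ 2/3 = 1
γ ⇔ (γ ⇔ γ) = 2/3 ⇔ 1 = 2/3
β ⇔ γ = 0 ⇔ 2/3 = 1/3
α ⇒ (β ⇔ γ) = 1/3 ⇒ 1/3 = 1
(γ ⇔ (γ ⇔ γ)) ⇔ (α ⇒ (β ⇔ γ)) = 2/3 ⇔ 1 = 2/3
((β ⇔ (β + β)) ⇔ ¬¬β) + ((γ ⇔ (γ ⇔ γ)) ⇔ (α ⇒ (β ⇔ γ))) = 0 + 2/3 = 2/3
α ⇔ α = 1/3 ⇔ 1/3 = 1
(α ⇔ α) + α = 1 + 1/3 = 1
¬((α ⇔ α) + α) = ¬1 = 0
γ ⇔ α = 2/3 ⇔ 1/3 = 2/3
β + (γ ⇔ α) = 0 + 2/3 = 2/3
¬((α ⇔ α) + α) + (β + (γ ⇔ α)) = 0 + 2/3 = 2/3
¬(¬((α ⇔ α) + α) + (β + (γ ⇔ α))) = ¬2/3 = 1/3
(((β ⇔ (β + β)) ⇔ ¬¬β) + ((γ ⇔ (γ ⇔ γ)) ⇔ (α ⇒ (β ⇔ γ)))) + ¬(¬((α ⇔ α) + α) + (β + (γ ⇔ α))) = 2/3 + 1/3 = 2/3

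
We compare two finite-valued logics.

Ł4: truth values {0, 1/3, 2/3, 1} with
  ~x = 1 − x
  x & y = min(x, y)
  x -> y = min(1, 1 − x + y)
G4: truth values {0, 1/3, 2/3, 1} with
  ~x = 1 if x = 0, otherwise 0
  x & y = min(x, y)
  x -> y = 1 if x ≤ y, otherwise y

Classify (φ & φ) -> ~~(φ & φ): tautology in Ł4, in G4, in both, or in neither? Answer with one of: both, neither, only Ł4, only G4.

both

In Ł4: every assignment gives 1 — tautology.
In G4: every assignment gives 1 — tautology.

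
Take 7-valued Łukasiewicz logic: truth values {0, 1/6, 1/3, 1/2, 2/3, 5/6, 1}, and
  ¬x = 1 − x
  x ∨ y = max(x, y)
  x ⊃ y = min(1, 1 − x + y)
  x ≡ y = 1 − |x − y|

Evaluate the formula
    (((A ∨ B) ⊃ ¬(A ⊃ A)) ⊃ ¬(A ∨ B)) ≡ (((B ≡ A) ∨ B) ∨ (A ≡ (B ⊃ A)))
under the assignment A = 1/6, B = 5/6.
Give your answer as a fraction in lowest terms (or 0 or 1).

A ∨ B = 1/6 ∨ 5/6 = 5/6
A ⊃ A = 1/6 ⊃ 1/6 = 1
¬(A ⊃ A) = ¬1 = 0
(A ∨ B) ⊃ ¬(A ⊃ A) = 5/6 ⊃ 0 = 1/6
A ∨ B = 1/6 ∨ 5/6 = 5/6
¬(A ∨ B) = ¬5/6 = 1/6
((A ∨ B) ⊃ ¬(A ⊃ A)) ⊃ ¬(A ∨ B) = 1/6 ⊃ 1/6 = 1
B ≡ A = 5/6 ≡ 1/6 = 1/3
(B ≡ A) ∨ B = 1/3 ∨ 5/6 = 5/6
B ⊃ A = 5/6 ⊃ 1/6 = 1/3
A ≡ (B ⊃ A) = 1/6 ≡ 1/3 = 5/6
((B ≡ A) ∨ B) ∨ (A ≡ (B ⊃ A)) = 5/6 ∨ 5/6 = 5/6
(((A ∨ B) ⊃ ¬(A ⊃ A)) ⊃ ¬(A ∨ B)) ≡ (((B ≡ A) ∨ B) ∨ (A ≡ (B ⊃ A))) = 1 ≡ 5/6 = 5/6

5/6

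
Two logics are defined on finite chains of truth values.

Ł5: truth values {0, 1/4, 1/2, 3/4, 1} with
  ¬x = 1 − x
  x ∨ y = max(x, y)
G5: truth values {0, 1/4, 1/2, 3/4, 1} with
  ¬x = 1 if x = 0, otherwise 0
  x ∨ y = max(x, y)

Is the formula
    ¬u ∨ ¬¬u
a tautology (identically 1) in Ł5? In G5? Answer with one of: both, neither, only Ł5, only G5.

In Ł5: at u = 1/4 the value is 3/4 — not a tautology.
In G5: every assignment gives 1 — tautology.

only G5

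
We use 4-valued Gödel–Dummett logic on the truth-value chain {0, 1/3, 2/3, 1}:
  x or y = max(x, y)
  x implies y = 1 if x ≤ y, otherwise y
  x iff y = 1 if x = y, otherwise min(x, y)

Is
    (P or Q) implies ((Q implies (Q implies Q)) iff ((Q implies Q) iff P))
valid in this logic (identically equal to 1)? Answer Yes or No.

Counterexample: take P = 0, Q = 1/3.
P or Q = 0 or 1/3 = 1/3
Q implies Q = 1/3 implies 1/3 = 1
Q implies (Q implies Q) = 1/3 implies 1 = 1
Q implies Q = 1/3 implies 1/3 = 1
(Q implies Q) iff P = 1 iff 0 = 0
(Q implies (Q implies Q)) iff ((Q implies Q) iff P) = 1 iff 0 = 0
(P or Q) implies ((Q implies (Q implies Q)) iff ((Q implies Q) iff P)) = 1/3 implies 0 = 0
This gives 0 ≠ 1.

No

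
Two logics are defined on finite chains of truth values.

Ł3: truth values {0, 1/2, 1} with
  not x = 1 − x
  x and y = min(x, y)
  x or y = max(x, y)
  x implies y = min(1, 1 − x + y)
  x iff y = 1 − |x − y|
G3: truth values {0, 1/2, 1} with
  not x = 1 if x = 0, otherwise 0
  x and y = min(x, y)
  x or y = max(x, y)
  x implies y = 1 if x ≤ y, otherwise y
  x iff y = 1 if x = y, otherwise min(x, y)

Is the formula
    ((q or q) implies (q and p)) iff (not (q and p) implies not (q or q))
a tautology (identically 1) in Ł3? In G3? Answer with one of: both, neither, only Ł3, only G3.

only Ł3

In Ł3: every assignment gives 1 — tautology.
In G3: at p = 1/2, q = 1 the value is 1/2 — not a tautology.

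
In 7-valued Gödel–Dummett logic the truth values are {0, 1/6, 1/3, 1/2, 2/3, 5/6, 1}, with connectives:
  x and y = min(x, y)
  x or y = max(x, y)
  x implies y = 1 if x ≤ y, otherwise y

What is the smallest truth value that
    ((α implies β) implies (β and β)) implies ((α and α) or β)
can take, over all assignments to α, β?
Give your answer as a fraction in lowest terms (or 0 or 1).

Take α = 1/6, β = 0:
α implies β = 1/6 implies 0 = 0
β and β = 0 and 0 = 0
(α implies β) implies (β and β) = 0 implies 0 = 1
α and α = 1/6 and 1/6 = 1/6
(α and α) or β = 1/6 or 0 = 1/6
((α implies β) implies (β and β)) implies ((α and α) or β) = 1 implies 1/6 = 1/6
No assignment yields a value below 1/6, so this is the minimum.

1/6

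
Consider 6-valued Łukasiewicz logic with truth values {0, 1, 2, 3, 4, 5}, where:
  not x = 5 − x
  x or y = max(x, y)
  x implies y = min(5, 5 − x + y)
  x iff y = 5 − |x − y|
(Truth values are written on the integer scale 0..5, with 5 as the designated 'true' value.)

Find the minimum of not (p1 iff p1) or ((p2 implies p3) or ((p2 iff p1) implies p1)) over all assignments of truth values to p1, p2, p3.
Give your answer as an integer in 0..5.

3

Take p1 = 0, p2 = 2, p3 = 0:
p1 iff p1 = 0 iff 0 = 5
not (p1 iff p1) = not 5 = 0
p2 implies p3 = 2 implies 0 = 3
p2 iff p1 = 2 iff 0 = 3
(p2 iff p1) implies p1 = 3 implies 0 = 2
(p2 implies p3) or ((p2 iff p1) implies p1) = 3 or 2 = 3
not (p1 iff p1) or ((p2 implies p3) or ((p2 iff p1) implies p1)) = 0 or 3 = 3
No assignment yields a value below 3, so this is the minimum.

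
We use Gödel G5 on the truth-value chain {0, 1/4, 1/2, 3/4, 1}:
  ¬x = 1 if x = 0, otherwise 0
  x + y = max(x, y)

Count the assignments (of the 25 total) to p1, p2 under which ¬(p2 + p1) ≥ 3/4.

value 1: 1 assignment (counts)
value 0: 24 assignments
So 1 of the 25 assignments meets the threshold.

1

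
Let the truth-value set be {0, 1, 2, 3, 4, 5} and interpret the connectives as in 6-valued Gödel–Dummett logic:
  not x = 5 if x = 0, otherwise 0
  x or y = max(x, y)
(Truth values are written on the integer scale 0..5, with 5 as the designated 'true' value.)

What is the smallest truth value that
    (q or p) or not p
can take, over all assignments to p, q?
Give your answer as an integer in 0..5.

Take p = 1, q = 0:
q or p = 0 or 1 = 1
not p = not 1 = 0
(q or p) or not p = 1 or 0 = 1
No assignment yields a value below 1, so this is the minimum.

1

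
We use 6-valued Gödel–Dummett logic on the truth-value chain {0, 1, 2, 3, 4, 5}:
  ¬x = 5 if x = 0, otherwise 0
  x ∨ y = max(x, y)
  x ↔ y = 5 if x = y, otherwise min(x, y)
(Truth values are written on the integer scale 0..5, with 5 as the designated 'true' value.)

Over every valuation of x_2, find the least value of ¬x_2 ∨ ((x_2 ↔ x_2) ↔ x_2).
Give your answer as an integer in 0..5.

Take x_2 = 1:
¬x_2 = ¬1 = 0
x_2 ↔ x_2 = 1 ↔ 1 = 5
(x_2 ↔ x_2) ↔ x_2 = 5 ↔ 1 = 1
¬x_2 ∨ ((x_2 ↔ x_2) ↔ x_2) = 0 ∨ 1 = 1
No assignment yields a value below 1, so this is the minimum.

1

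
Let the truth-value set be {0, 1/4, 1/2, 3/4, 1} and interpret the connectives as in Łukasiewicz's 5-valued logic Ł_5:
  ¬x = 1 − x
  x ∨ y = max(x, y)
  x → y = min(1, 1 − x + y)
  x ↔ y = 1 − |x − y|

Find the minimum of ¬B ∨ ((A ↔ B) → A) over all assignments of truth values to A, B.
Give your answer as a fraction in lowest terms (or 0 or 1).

1/2

Take A = 0, B = 1/2:
¬B = ¬1/2 = 1/2
A ↔ B = 0 ↔ 1/2 = 1/2
(A ↔ B) → A = 1/2 → 0 = 1/2
¬B ∨ ((A ↔ B) → A) = 1/2 ∨ 1/2 = 1/2
No assignment yields a value below 1/2, so this is the minimum.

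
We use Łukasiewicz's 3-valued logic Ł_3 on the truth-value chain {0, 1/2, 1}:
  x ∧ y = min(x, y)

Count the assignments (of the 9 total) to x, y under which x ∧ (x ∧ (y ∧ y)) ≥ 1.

x = 0, y = 0 ↦ 0  <
x = 0, y = 1/2 ↦ 0  <
x = 0, y = 1 ↦ 0  <
x = 1/2, y = 0 ↦ 0  <
x = 1/2, y = 1/2 ↦ 1/2  <
x = 1/2, y = 1 ↦ 1/2  <
x = 1, y = 0 ↦ 0  <
x = 1, y = 1/2 ↦ 1/2  <
x = 1, y = 1 ↦ 1  ≥
So 1 of the 9 assignments meets the threshold.

1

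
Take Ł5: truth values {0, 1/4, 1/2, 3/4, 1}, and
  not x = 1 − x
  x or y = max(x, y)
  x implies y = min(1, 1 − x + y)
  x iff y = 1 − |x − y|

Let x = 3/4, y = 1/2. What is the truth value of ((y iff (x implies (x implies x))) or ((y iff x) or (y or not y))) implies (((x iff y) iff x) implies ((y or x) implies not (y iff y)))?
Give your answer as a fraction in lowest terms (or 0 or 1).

1/2

x implies x = 3/4 implies 3/4 = 1
x implies (x implies x) = 3/4 implies 1 = 1
y iff (x implies (x implies x)) = 1/2 iff 1 = 1/2
y iff x = 1/2 iff 3/4 = 3/4
not y = not 1/2 = 1/2
y or not y = 1/2 or 1/2 = 1/2
(y iff x) or (y or not y) = 3/4 or 1/2 = 3/4
(y iff (x implies (x implies x))) or ((y iff x) or (y or not y)) = 1/2 or 3/4 = 3/4
x iff y = 3/4 iff 1/2 = 3/4
(x iff y) iff x = 3/4 iff 3/4 = 1
y or x = 1/2 or 3/4 = 3/4
y iff y = 1/2 iff 1/2 = 1
not (y iff y) = not 1 = 0
(y or x) implies not (y iff y) = 3/4 implies 0 = 1/4
((x iff y) iff x) implies ((y or x) implies not (y iff y)) = 1 implies 1/4 = 1/4
((y iff (x implies (x implies x))) or ((y iff x) or (y or not y))) implies (((x iff y) iff x) implies ((y or x) implies not (y iff y))) = 3/4 implies 1/4 = 1/2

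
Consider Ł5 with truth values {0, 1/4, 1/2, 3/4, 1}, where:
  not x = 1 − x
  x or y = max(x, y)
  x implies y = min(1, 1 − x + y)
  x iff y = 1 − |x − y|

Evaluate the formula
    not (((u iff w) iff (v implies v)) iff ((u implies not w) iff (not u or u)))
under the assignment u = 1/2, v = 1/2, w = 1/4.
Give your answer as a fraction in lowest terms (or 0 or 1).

u iff w = 1/2 iff 1/4 = 3/4
v implies v = 1/2 implies 1/2 = 1
(u iff w) iff (v implies v) = 3/4 iff 1 = 3/4
not w = not 1/4 = 3/4
u implies not w = 1/2 implies 3/4 = 1
not u = not 1/2 = 1/2
not u or u = 1/2 or 1/2 = 1/2
(u implies not w) iff (not u or u) = 1 iff 1/2 = 1/2
((u iff w) iff (v implies v)) iff ((u implies not w) iff (not u or u)) = 3/4 iff 1/2 = 3/4
not (((u iff w) iff (v implies v)) iff ((u implies not w) iff (not u or u))) = not 3/4 = 1/4

1/4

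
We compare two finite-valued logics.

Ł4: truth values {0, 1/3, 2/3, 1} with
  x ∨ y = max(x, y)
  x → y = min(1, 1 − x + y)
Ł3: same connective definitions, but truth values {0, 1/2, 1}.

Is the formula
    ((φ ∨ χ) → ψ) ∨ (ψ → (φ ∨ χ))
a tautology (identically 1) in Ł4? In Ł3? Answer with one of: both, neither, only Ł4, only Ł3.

In Ł4: every assignment gives 1 — tautology.
In Ł3: every assignment gives 1 — tautology.

both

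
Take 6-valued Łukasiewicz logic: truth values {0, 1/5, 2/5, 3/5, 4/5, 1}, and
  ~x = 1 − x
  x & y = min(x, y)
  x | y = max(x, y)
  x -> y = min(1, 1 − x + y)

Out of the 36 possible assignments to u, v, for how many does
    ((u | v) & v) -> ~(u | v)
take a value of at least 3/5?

value 1: 15 assignments (counts)
value 4/5: 6 assignments (counts)
value 3/5: 2 assignments (counts)
value 2/5: 6 assignments
value 1/5: 1 assignment
value 0: 6 assignments
So 23 of the 36 assignments meet the threshold.

23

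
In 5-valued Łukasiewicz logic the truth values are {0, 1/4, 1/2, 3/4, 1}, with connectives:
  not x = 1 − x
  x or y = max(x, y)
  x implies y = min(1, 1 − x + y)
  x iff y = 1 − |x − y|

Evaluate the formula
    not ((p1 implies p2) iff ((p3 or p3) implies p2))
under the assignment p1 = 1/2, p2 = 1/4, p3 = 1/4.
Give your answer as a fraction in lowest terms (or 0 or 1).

1/4

p1 implies p2 = 1/2 implies 1/4 = 3/4
p3 or p3 = 1/4 or 1/4 = 1/4
(p3 or p3) implies p2 = 1/4 implies 1/4 = 1
(p1 implies p2) iff ((p3 or p3) implies p2) = 3/4 iff 1 = 3/4
not ((p1 implies p2) iff ((p3 or p3) implies p2)) = not 3/4 = 1/4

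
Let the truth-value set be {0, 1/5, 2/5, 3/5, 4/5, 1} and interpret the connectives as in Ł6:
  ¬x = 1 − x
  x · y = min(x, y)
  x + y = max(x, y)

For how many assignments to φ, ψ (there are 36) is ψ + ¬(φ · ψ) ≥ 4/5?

28

value 1: 16 assignments (counts)
value 4/5: 12 assignments (counts)
value 3/5: 8 assignments
So 28 of the 36 assignments meet the threshold.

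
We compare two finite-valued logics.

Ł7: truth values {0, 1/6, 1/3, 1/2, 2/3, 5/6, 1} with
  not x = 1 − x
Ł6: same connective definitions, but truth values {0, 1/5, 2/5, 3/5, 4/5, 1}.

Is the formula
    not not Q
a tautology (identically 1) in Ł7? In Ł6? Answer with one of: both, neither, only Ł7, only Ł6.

neither

In Ł7: at Q = 0 the value is 0 — not a tautology.
In Ł6: at Q = 0 the value is 0 — not a tautology.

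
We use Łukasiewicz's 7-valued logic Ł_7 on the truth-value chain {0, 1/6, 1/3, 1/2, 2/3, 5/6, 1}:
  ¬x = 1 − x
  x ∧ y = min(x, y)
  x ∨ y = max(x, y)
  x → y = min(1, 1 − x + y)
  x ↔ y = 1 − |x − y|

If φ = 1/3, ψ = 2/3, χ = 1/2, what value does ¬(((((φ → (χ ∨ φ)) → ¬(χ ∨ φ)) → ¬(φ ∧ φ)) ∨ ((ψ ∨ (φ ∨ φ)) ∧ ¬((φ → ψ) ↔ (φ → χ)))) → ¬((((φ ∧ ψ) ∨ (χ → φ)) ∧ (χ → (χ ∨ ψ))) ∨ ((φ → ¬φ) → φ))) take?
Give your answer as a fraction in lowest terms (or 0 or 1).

5/6

χ ∨ φ = 1/2 ∨ 1/3 = 1/2
φ → (χ ∨ φ) = 1/3 → 1/2 = 1
χ ∨ φ = 1/2 ∨ 1/3 = 1/2
¬(χ ∨ φ) = ¬1/2 = 1/2
(φ → (χ ∨ φ)) → ¬(χ ∨ φ) = 1 → 1/2 = 1/2
φ ∧ φ = 1/3 ∧ 1/3 = 1/3
¬(φ ∧ φ) = ¬1/3 = 2/3
((φ → (χ ∨ φ)) → ¬(χ ∨ φ)) → ¬(φ ∧ φ) = 1/2 → 2/3 = 1
φ ∨ φ = 1/3 ∨ 1/3 = 1/3
ψ ∨ (φ ∨ φ) = 2/3 ∨ 1/3 = 2/3
φ → ψ = 1/3 → 2/3 = 1
φ → χ = 1/3 → 1/2 = 1
(φ → ψ) ↔ (φ → χ) = 1 ↔ 1 = 1
¬((φ → ψ) ↔ (φ → χ)) = ¬1 = 0
(ψ ∨ (φ ∨ φ)) ∧ ¬((φ → ψ) ↔ (φ → χ)) = 2/3 ∧ 0 = 0
(((φ → (χ ∨ φ)) → ¬(χ ∨ φ)) → ¬(φ ∧ φ)) ∨ ((ψ ∨ (φ ∨ φ)) ∧ ¬((φ → ψ) ↔ (φ → χ))) = 1 ∨ 0 = 1
φ ∧ ψ = 1/3 ∧ 2/3 = 1/3
χ → φ = 1/2 → 1/3 = 5/6
(φ ∧ ψ) ∨ (χ → φ) = 1/3 ∨ 5/6 = 5/6
χ ∨ ψ = 1/2 ∨ 2/3 = 2/3
χ → (χ ∨ ψ) = 1/2 → 2/3 = 1
((φ ∧ ψ) ∨ (χ → φ)) ∧ (χ → (χ ∨ ψ)) = 5/6 ∧ 1 = 5/6
¬φ = ¬1/3 = 2/3
φ → ¬φ = 1/3 → 2/3 = 1
(φ → ¬φ) → φ = 1 → 1/3 = 1/3
(((φ ∧ ψ) ∨ (χ → φ)) ∧ (χ → (χ ∨ ψ))) ∨ ((φ → ¬φ) → φ) = 5/6 ∨ 1/3 = 5/6
¬((((φ ∧ ψ) ∨ (χ → φ)) ∧ (χ → (χ ∨ ψ))) ∨ ((φ → ¬φ) → φ)) = ¬5/6 = 1/6
((((φ → (χ ∨ φ)) → ¬(χ ∨ φ)) → ¬(φ ∧ φ)) ∨ ((ψ ∨ (φ ∨ φ)) ∧ ¬((φ → ψ) ↔ (φ → χ)))) → ¬((((φ ∧ ψ) ∨ (χ → φ)) ∧ (χ → (χ ∨ ψ))) ∨ ((φ → ¬φ) → φ)) = 1 → 1/6 = 1/6
¬(((((φ → (χ ∨ φ)) → ¬(χ ∨ φ)) → ¬(φ ∧ φ)) ∨ ((ψ ∨ (φ ∨ φ)) ∧ ¬((φ → ψ) ↔ (φ → χ)))) → ¬((((φ ∧ ψ) ∨ (χ → φ)) ∧ (χ → (χ ∨ ψ))) ∨ ((φ → ¬φ) → φ))) = ¬1/6 = 5/6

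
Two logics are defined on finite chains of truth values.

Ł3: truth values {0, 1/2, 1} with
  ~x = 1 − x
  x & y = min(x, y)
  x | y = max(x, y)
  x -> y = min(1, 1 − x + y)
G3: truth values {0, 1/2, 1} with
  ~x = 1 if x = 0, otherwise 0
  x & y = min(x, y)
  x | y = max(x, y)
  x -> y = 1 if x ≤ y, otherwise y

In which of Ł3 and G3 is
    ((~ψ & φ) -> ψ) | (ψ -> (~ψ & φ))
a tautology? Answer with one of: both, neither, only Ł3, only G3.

In Ł3: every assignment gives 1 — tautology.
In G3: every assignment gives 1 — tautology.

both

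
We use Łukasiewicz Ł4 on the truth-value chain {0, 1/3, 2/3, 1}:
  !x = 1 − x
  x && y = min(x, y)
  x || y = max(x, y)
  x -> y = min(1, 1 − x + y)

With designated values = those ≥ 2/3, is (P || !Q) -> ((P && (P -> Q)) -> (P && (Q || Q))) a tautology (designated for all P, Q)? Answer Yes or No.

Yes

P = 0, Q = 0 ↦ 1
P = 0, Q = 1/3 ↦ 1
P = 0, Q = 2/3 ↦ 1
P = 0, Q = 1 ↦ 1
P = 1/3, Q = 0 ↦ 2/3
P = 1/3, Q = 1/3 ↦ 1
P = 1/3, Q = 2/3 ↦ 1
P = 1/3, Q = 1 ↦ 1
P = 2/3, Q = 0 ↦ 2/3
P = 2/3, Q = 1/3 ↦ 1
P = 2/3, Q = 2/3 ↦ 1
P = 2/3, Q = 1 ↦ 1
P = 1, Q = 0 ↦ 1
P = 1, Q = 1/3 ↦ 1
P = 1, Q = 2/3 ↦ 1
P = 1, Q = 1 ↦ 1
Every assignment gives a value ≥ 2/3.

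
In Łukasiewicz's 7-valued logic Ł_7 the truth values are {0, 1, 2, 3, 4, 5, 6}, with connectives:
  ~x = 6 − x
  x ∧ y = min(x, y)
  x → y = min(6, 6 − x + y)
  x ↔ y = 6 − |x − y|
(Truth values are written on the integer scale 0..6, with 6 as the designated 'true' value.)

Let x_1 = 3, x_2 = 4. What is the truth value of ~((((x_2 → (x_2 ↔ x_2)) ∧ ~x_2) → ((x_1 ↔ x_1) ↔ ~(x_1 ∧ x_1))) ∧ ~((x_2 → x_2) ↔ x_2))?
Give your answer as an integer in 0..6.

4

x_2 ↔ x_2 = 4 ↔ 4 = 6
x_2 → (x_2 ↔ x_2) = 4 → 6 = 6
~x_2 = ~4 = 2
(x_2 → (x_2 ↔ x_2)) ∧ ~x_2 = 6 ∧ 2 = 2
x_1 ↔ x_1 = 3 ↔ 3 = 6
x_1 ∧ x_1 = 3 ∧ 3 = 3
~(x_1 ∧ x_1) = ~3 = 3
(x_1 ↔ x_1) ↔ ~(x_1 ∧ x_1) = 6 ↔ 3 = 3
((x_2 → (x_2 ↔ x_2)) ∧ ~x_2) → ((x_1 ↔ x_1) ↔ ~(x_1 ∧ x_1)) = 2 → 3 = 6
x_2 → x_2 = 4 → 4 = 6
(x_2 → x_2) ↔ x_2 = 6 ↔ 4 = 4
~((x_2 → x_2) ↔ x_2) = ~4 = 2
(((x_2 → (x_2 ↔ x_2)) ∧ ~x_2) → ((x_1 ↔ x_1) ↔ ~(x_1 ∧ x_1))) ∧ ~((x_2 → x_2) ↔ x_2) = 6 ∧ 2 = 2
~((((x_2 → (x_2 ↔ x_2)) ∧ ~x_2) → ((x_1 ↔ x_1) ↔ ~(x_1 ∧ x_1))) ∧ ~((x_2 → x_2) ↔ x_2)) = ~2 = 4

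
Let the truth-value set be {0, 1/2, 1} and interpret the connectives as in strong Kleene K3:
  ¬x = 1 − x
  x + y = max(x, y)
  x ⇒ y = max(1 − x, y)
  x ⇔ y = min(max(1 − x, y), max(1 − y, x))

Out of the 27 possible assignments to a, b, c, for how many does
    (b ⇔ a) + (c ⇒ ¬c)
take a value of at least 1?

13

value 1: 13 assignments (counts)
value 1/2: 12 assignments
value 0: 2 assignments
So 13 of the 27 assignments meet the threshold.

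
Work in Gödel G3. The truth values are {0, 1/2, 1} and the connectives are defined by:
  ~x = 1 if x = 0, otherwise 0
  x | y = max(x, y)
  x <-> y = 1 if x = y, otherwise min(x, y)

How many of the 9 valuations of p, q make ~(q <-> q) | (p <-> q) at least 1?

3

p = 0, q = 0 ↦ 1  ≥
p = 0, q = 1/2 ↦ 0  <
p = 0, q = 1 ↦ 0  <
p = 1/2, q = 0 ↦ 0  <
p = 1/2, q = 1/2 ↦ 1  ≥
p = 1/2, q = 1 ↦ 1/2  <
p = 1, q = 0 ↦ 0  <
p = 1, q = 1/2 ↦ 1/2  <
p = 1, q = 1 ↦ 1  ≥
So 3 of the 9 assignments meet the threshold.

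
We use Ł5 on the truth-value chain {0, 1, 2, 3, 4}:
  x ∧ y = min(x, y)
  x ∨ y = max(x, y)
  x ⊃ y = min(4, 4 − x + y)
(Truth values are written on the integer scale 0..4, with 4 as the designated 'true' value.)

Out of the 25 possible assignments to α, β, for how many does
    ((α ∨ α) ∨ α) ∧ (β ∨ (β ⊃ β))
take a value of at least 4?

value 4: 5 assignments (counts)
value 3: 5 assignments
value 2: 5 assignments
value 1: 5 assignments
value 0: 5 assignments
So 5 of the 25 assignments meet the threshold.

5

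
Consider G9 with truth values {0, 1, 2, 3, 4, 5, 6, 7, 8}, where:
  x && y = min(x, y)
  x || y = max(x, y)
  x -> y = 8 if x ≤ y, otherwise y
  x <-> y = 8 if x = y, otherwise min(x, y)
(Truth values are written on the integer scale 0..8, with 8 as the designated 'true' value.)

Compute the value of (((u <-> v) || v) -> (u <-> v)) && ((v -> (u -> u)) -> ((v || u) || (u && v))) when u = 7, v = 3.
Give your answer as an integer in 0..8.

7

u <-> v = 7 <-> 3 = 3
(u <-> v) || v = 3 || 3 = 3
u <-> v = 7 <-> 3 = 3
((u <-> v) || v) -> (u <-> v) = 3 -> 3 = 8
u -> u = 7 -> 7 = 8
v -> (u -> u) = 3 -> 8 = 8
v || u = 3 || 7 = 7
u && v = 7 && 3 = 3
(v || u) || (u && v) = 7 || 3 = 7
(v -> (u -> u)) -> ((v || u) || (u && v)) = 8 -> 7 = 7
(((u <-> v) || v) -> (u <-> v)) && ((v -> (u -> u)) -> ((v || u) || (u && v))) = 8 && 7 = 7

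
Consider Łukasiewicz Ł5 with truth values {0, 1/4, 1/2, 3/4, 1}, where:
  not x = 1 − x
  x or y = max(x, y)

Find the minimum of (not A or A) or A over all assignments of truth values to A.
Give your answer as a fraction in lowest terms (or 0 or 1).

1/2

Take A = 1/2:
not A = not 1/2 = 1/2
not A or A = 1/2 or 1/2 = 1/2
(not A or A) or A = 1/2 or 1/2 = 1/2
No assignment yields a value below 1/2, so this is the minimum.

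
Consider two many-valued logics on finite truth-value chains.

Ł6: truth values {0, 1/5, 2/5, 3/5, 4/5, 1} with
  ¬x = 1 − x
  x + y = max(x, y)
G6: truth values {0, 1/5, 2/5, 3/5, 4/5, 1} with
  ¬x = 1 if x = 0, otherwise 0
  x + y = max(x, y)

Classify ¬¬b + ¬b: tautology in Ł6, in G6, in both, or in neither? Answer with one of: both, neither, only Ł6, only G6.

In Ł6: at b = 1/5 the value is 4/5 — not a tautology.
In G6: every assignment gives 1 — tautology.

only G6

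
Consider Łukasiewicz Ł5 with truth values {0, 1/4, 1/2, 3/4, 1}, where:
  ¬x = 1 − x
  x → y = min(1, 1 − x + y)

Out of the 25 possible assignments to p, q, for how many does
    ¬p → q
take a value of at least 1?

value 1: 15 assignments (counts)
value 3/4: 4 assignments
value 1/2: 3 assignments
value 1/4: 2 assignments
value 0: 1 assignment
So 15 of the 25 assignments meet the threshold.

15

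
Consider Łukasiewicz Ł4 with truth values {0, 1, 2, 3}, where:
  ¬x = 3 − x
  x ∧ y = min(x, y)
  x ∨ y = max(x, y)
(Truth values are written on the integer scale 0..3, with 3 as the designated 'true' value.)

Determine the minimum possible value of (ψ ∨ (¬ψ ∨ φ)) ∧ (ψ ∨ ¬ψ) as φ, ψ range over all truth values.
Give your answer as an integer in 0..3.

Take φ = 0, ψ = 1:
¬ψ = ¬1 = 2
¬ψ ∨ φ = 2 ∨ 0 = 2
ψ ∨ (¬ψ ∨ φ) = 1 ∨ 2 = 2
¬ψ = ¬1 = 2
ψ ∨ ¬ψ = 1 ∨ 2 = 2
(ψ ∨ (¬ψ ∨ φ)) ∧ (ψ ∨ ¬ψ) = 2 ∧ 2 = 2
No assignment yields a value below 2, so this is the minimum.

2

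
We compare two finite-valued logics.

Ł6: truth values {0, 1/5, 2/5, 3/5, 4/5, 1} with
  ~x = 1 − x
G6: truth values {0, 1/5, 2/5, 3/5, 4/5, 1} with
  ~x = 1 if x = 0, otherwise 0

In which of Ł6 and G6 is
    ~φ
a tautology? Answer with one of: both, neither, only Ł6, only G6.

neither

In Ł6: at φ = 1/5 the value is 4/5 — not a tautology.
In G6: at φ = 1/5 the value is 0 — not a tautology.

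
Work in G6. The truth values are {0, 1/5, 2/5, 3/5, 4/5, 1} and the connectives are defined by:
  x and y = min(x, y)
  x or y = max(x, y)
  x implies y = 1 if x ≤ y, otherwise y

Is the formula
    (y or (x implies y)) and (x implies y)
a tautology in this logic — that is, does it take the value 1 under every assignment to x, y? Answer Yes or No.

No

Counterexample: take x = 1/5, y = 0.
x implies y = 1/5 implies 0 = 0
y or (x implies y) = 0 or 0 = 0
x implies y = 1/5 implies 0 = 0
(y or (x implies y)) and (x implies y) = 0 and 0 = 0
This gives 0 ≠ 1.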